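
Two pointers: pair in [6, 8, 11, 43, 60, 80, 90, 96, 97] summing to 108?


lo=0(6)+hi=8(97)=103
lo=1(8)+hi=8(97)=105
lo=2(11)+hi=8(97)=108

Yes: 11+97=108


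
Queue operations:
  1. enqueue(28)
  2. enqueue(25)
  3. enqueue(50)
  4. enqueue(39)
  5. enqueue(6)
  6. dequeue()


enqueue(28) -> [28]
enqueue(25) -> [28, 25]
enqueue(50) -> [28, 25, 50]
enqueue(39) -> [28, 25, 50, 39]
enqueue(6) -> [28, 25, 50, 39, 6]
dequeue()->28, [25, 50, 39, 6]

Final queue: [25, 50, 39, 6]


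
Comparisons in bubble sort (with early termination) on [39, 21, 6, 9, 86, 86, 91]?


Algorithm: bubble sort (with early termination)
Input: [39, 21, 6, 9, 86, 86, 91]
Sorted: [6, 9, 21, 39, 86, 86, 91]

15


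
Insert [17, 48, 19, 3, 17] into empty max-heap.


Insert 17: [17]
Insert 48: [48, 17]
Insert 19: [48, 17, 19]
Insert 3: [48, 17, 19, 3]
Insert 17: [48, 17, 19, 3, 17]

Final heap: [48, 17, 19, 3, 17]


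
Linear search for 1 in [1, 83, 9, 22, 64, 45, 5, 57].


i=0: 1==1 found!

Found at 0, 1 comps


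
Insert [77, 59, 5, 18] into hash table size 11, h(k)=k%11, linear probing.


Insert 77: h=0 -> slot 0
Insert 59: h=4 -> slot 4
Insert 5: h=5 -> slot 5
Insert 18: h=7 -> slot 7

Table: [77, None, None, None, 59, 5, None, 18, None, None, None]


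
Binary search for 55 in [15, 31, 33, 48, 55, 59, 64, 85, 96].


Step 1: lo=0, hi=8, mid=4, val=55

Found at index 4


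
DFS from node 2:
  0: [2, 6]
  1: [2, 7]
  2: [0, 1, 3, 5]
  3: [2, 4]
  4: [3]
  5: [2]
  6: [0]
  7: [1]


Visit 2, push [5, 3, 1, 0]
Visit 0, push [6]
Visit 6, push []
Visit 1, push [7]
Visit 7, push []
Visit 3, push [4]
Visit 4, push []
Visit 5, push []

DFS order: [2, 0, 6, 1, 7, 3, 4, 5]


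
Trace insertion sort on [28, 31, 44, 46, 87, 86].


Initial: [28, 31, 44, 46, 87, 86]
Insert 31: [28, 31, 44, 46, 87, 86]
Insert 44: [28, 31, 44, 46, 87, 86]
Insert 46: [28, 31, 44, 46, 87, 86]
Insert 87: [28, 31, 44, 46, 87, 86]
Insert 86: [28, 31, 44, 46, 86, 87]

Sorted: [28, 31, 44, 46, 86, 87]


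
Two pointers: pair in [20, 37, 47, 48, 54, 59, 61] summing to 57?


lo=0(20)+hi=6(61)=81
lo=0(20)+hi=5(59)=79
lo=0(20)+hi=4(54)=74
lo=0(20)+hi=3(48)=68
lo=0(20)+hi=2(47)=67
lo=0(20)+hi=1(37)=57

Yes: 20+37=57


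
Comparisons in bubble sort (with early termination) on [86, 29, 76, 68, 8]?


Algorithm: bubble sort (with early termination)
Input: [86, 29, 76, 68, 8]
Sorted: [8, 29, 68, 76, 86]

10


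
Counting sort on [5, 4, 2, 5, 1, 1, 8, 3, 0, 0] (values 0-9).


Input: [5, 4, 2, 5, 1, 1, 8, 3, 0, 0]
Counts: [2, 2, 1, 1, 1, 2, 0, 0, 1, 0]

Sorted: [0, 0, 1, 1, 2, 3, 4, 5, 5, 8]


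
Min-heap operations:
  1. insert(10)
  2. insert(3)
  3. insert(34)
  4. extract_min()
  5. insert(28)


insert(10) -> [10]
insert(3) -> [3, 10]
insert(34) -> [3, 10, 34]
extract_min()->3, [10, 34]
insert(28) -> [10, 34, 28]

Final heap: [10, 34, 28]


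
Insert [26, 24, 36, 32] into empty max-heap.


Insert 26: [26]
Insert 24: [26, 24]
Insert 36: [36, 24, 26]
Insert 32: [36, 32, 26, 24]

Final heap: [36, 32, 26, 24]


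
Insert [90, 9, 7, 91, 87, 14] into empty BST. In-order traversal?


Insert 90: root
Insert 9: L from 90
Insert 7: L from 90 -> L from 9
Insert 91: R from 90
Insert 87: L from 90 -> R from 9
Insert 14: L from 90 -> R from 9 -> L from 87

In-order: [7, 9, 14, 87, 90, 91]


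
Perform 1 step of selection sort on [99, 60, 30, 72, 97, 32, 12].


Initial: [99, 60, 30, 72, 97, 32, 12]
Step 1: min=12 at 6
  Swap: [12, 60, 30, 72, 97, 32, 99]

After 1 step: [12, 60, 30, 72, 97, 32, 99]


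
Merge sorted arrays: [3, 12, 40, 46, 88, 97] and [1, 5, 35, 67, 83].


Take 1 from B
Take 3 from A
Take 5 from B
Take 12 from A
Take 35 from B
Take 40 from A
Take 46 from A
Take 67 from B
Take 83 from B

Merged: [1, 3, 5, 12, 35, 40, 46, 67, 83, 88, 97]


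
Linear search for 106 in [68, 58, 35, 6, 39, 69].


i=0: 68!=106
i=1: 58!=106
i=2: 35!=106
i=3: 6!=106
i=4: 39!=106
i=5: 69!=106

Not found, 6 comps


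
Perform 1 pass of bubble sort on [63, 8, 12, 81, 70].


Initial: [63, 8, 12, 81, 70]
Pass 1: [8, 12, 63, 70, 81] (3 swaps)

After 1 pass: [8, 12, 63, 70, 81]


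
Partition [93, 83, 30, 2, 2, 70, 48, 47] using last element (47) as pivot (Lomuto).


Pivot: 47
  30 <= 47: swap -> [30, 83, 93, 2, 2, 70, 48, 47]
  2 <= 47: swap -> [30, 2, 93, 83, 2, 70, 48, 47]
  2 <= 47: swap -> [30, 2, 2, 83, 93, 70, 48, 47]
Place pivot at 3: [30, 2, 2, 47, 93, 70, 48, 83]

Partitioned: [30, 2, 2, 47, 93, 70, 48, 83]


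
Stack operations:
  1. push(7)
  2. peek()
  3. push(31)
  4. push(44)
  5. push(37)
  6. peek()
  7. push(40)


push(7) -> [7]
peek()->7
push(31) -> [7, 31]
push(44) -> [7, 31, 44]
push(37) -> [7, 31, 44, 37]
peek()->37
push(40) -> [7, 31, 44, 37, 40]

Final stack: [7, 31, 44, 37, 40]


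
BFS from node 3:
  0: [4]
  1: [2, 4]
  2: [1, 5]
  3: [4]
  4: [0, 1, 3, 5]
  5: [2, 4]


Visit 3, enqueue [4]
Visit 4, enqueue [0, 1, 5]
Visit 0, enqueue []
Visit 1, enqueue [2]
Visit 5, enqueue []
Visit 2, enqueue []

BFS order: [3, 4, 0, 1, 5, 2]


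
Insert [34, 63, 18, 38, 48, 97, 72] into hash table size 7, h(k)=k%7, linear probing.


Insert 34: h=6 -> slot 6
Insert 63: h=0 -> slot 0
Insert 18: h=4 -> slot 4
Insert 38: h=3 -> slot 3
Insert 48: h=6, 2 probes -> slot 1
Insert 97: h=6, 3 probes -> slot 2
Insert 72: h=2, 3 probes -> slot 5

Table: [63, 48, 97, 38, 18, 72, 34]


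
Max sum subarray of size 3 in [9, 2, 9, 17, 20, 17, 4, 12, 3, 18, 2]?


[0:3]: 20
[1:4]: 28
[2:5]: 46
[3:6]: 54
[4:7]: 41
[5:8]: 33
[6:9]: 19
[7:10]: 33
[8:11]: 23

Max: 54 at [3:6]


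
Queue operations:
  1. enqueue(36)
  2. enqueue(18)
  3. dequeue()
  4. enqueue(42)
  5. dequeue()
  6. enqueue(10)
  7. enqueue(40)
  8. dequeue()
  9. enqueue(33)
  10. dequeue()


enqueue(36) -> [36]
enqueue(18) -> [36, 18]
dequeue()->36, [18]
enqueue(42) -> [18, 42]
dequeue()->18, [42]
enqueue(10) -> [42, 10]
enqueue(40) -> [42, 10, 40]
dequeue()->42, [10, 40]
enqueue(33) -> [10, 40, 33]
dequeue()->10, [40, 33]

Final queue: [40, 33]


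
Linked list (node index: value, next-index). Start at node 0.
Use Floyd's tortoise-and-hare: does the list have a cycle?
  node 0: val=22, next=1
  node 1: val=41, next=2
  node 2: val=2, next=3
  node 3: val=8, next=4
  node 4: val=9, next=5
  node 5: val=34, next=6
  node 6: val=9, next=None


Floyd's tortoise (slow, +1) and hare (fast, +2):
  init: slow=0, fast=0
  step 1: slow=1, fast=2
  step 2: slow=2, fast=4
  step 3: slow=3, fast=6
  step 4: fast -> None, no cycle

Cycle: no


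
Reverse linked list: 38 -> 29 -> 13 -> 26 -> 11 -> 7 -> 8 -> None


Step 1: curr=38, set curr.next=prev(None) | reversed so far: 38
Step 2: curr=29, set curr.next=prev(38) | reversed so far: 29 -> 38
Step 3: curr=13, set curr.next=prev(29) | reversed so far: 13 -> 29 -> 38
Step 4: curr=26, set curr.next=prev(13) | reversed so far: 26 -> 13 -> 29 -> 38
Step 5: curr=11, set curr.next=prev(26) | reversed so far: 11 -> 26 -> 13 -> 29 -> 38
Step 6: curr=7, set curr.next=prev(11) | reversed so far: 7 -> 11 -> 26 -> 13 -> 29 -> 38
Step 7: curr=8, set curr.next=prev(7) | reversed so far: 8 -> 7 -> 11 -> 26 -> 13 -> 29 -> 38

8 -> 7 -> 11 -> 26 -> 13 -> 29 -> 38 -> None


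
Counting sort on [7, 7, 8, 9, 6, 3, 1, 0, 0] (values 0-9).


Input: [7, 7, 8, 9, 6, 3, 1, 0, 0]
Counts: [2, 1, 0, 1, 0, 0, 1, 2, 1, 1]

Sorted: [0, 0, 1, 3, 6, 7, 7, 8, 9]


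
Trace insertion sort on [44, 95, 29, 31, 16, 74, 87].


Initial: [44, 95, 29, 31, 16, 74, 87]
Insert 95: [44, 95, 29, 31, 16, 74, 87]
Insert 29: [29, 44, 95, 31, 16, 74, 87]
Insert 31: [29, 31, 44, 95, 16, 74, 87]
Insert 16: [16, 29, 31, 44, 95, 74, 87]
Insert 74: [16, 29, 31, 44, 74, 95, 87]
Insert 87: [16, 29, 31, 44, 74, 87, 95]

Sorted: [16, 29, 31, 44, 74, 87, 95]


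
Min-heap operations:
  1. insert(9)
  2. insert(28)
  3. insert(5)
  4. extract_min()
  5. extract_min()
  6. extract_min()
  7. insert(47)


insert(9) -> [9]
insert(28) -> [9, 28]
insert(5) -> [5, 28, 9]
extract_min()->5, [9, 28]
extract_min()->9, [28]
extract_min()->28, []
insert(47) -> [47]

Final heap: [47]


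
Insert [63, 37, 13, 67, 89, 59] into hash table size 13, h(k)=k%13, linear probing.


Insert 63: h=11 -> slot 11
Insert 37: h=11, 1 probes -> slot 12
Insert 13: h=0 -> slot 0
Insert 67: h=2 -> slot 2
Insert 89: h=11, 3 probes -> slot 1
Insert 59: h=7 -> slot 7

Table: [13, 89, 67, None, None, None, None, 59, None, None, None, 63, 37]


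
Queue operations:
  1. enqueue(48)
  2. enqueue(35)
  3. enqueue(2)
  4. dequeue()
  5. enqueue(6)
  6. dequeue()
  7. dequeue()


enqueue(48) -> [48]
enqueue(35) -> [48, 35]
enqueue(2) -> [48, 35, 2]
dequeue()->48, [35, 2]
enqueue(6) -> [35, 2, 6]
dequeue()->35, [2, 6]
dequeue()->2, [6]

Final queue: [6]


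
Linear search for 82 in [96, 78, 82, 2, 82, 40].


i=0: 96!=82
i=1: 78!=82
i=2: 82==82 found!

Found at 2, 3 comps


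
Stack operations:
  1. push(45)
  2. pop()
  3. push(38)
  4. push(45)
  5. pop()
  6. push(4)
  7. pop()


push(45) -> [45]
pop()->45, []
push(38) -> [38]
push(45) -> [38, 45]
pop()->45, [38]
push(4) -> [38, 4]
pop()->4, [38]

Final stack: [38]


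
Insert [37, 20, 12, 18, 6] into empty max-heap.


Insert 37: [37]
Insert 20: [37, 20]
Insert 12: [37, 20, 12]
Insert 18: [37, 20, 12, 18]
Insert 6: [37, 20, 12, 18, 6]

Final heap: [37, 20, 12, 18, 6]


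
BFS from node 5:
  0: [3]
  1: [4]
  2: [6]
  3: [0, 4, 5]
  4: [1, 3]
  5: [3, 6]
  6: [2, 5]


Visit 5, enqueue [3, 6]
Visit 3, enqueue [0, 4]
Visit 6, enqueue [2]
Visit 0, enqueue []
Visit 4, enqueue [1]
Visit 2, enqueue []
Visit 1, enqueue []

BFS order: [5, 3, 6, 0, 4, 2, 1]


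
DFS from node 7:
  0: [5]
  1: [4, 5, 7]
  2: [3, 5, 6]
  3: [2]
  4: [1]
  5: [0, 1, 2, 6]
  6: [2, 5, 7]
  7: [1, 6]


Visit 7, push [6, 1]
Visit 1, push [5, 4]
Visit 4, push []
Visit 5, push [6, 2, 0]
Visit 0, push []
Visit 2, push [6, 3]
Visit 3, push []
Visit 6, push []

DFS order: [7, 1, 4, 5, 0, 2, 3, 6]


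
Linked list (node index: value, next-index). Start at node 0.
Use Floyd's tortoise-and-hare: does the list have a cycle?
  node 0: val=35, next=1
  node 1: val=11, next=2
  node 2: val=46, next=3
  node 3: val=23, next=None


Floyd's tortoise (slow, +1) and hare (fast, +2):
  init: slow=0, fast=0
  step 1: slow=1, fast=2
  step 2: fast 2->3->None, no cycle

Cycle: no


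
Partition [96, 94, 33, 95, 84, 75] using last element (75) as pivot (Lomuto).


Pivot: 75
  33 <= 75: swap -> [33, 94, 96, 95, 84, 75]
Place pivot at 1: [33, 75, 96, 95, 84, 94]

Partitioned: [33, 75, 96, 95, 84, 94]


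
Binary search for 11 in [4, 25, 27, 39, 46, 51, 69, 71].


Step 1: lo=0, hi=7, mid=3, val=39
Step 2: lo=0, hi=2, mid=1, val=25
Step 3: lo=0, hi=0, mid=0, val=4

Not found


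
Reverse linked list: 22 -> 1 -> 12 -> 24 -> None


Step 1: curr=22, set curr.next=prev(None) | reversed so far: 22
Step 2: curr=1, set curr.next=prev(22) | reversed so far: 1 -> 22
Step 3: curr=12, set curr.next=prev(1) | reversed so far: 12 -> 1 -> 22
Step 4: curr=24, set curr.next=prev(12) | reversed so far: 24 -> 12 -> 1 -> 22

24 -> 12 -> 1 -> 22 -> None


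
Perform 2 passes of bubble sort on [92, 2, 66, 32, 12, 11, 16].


Initial: [92, 2, 66, 32, 12, 11, 16]
Pass 1: [2, 66, 32, 12, 11, 16, 92] (6 swaps)
Pass 2: [2, 32, 12, 11, 16, 66, 92] (4 swaps)

After 2 passes: [2, 32, 12, 11, 16, 66, 92]


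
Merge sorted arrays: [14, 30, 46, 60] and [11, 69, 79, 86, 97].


Take 11 from B
Take 14 from A
Take 30 from A
Take 46 from A
Take 60 from A

Merged: [11, 14, 30, 46, 60, 69, 79, 86, 97]


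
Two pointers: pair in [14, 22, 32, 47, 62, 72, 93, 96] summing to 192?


lo=0(14)+hi=7(96)=110
lo=1(22)+hi=7(96)=118
lo=2(32)+hi=7(96)=128
lo=3(47)+hi=7(96)=143
lo=4(62)+hi=7(96)=158
lo=5(72)+hi=7(96)=168
lo=6(93)+hi=7(96)=189

No pair found


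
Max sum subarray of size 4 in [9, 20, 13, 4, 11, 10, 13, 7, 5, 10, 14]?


[0:4]: 46
[1:5]: 48
[2:6]: 38
[3:7]: 38
[4:8]: 41
[5:9]: 35
[6:10]: 35
[7:11]: 36

Max: 48 at [1:5]


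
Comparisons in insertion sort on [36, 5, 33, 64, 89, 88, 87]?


Algorithm: insertion sort
Input: [36, 5, 33, 64, 89, 88, 87]
Sorted: [5, 33, 36, 64, 87, 88, 89]

10


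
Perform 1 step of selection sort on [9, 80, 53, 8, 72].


Initial: [9, 80, 53, 8, 72]
Step 1: min=8 at 3
  Swap: [8, 80, 53, 9, 72]

After 1 step: [8, 80, 53, 9, 72]


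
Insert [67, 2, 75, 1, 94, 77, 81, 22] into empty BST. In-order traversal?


Insert 67: root
Insert 2: L from 67
Insert 75: R from 67
Insert 1: L from 67 -> L from 2
Insert 94: R from 67 -> R from 75
Insert 77: R from 67 -> R from 75 -> L from 94
Insert 81: R from 67 -> R from 75 -> L from 94 -> R from 77
Insert 22: L from 67 -> R from 2

In-order: [1, 2, 22, 67, 75, 77, 81, 94]


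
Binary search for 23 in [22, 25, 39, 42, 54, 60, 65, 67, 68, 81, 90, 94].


Step 1: lo=0, hi=11, mid=5, val=60
Step 2: lo=0, hi=4, mid=2, val=39
Step 3: lo=0, hi=1, mid=0, val=22
Step 4: lo=1, hi=1, mid=1, val=25

Not found


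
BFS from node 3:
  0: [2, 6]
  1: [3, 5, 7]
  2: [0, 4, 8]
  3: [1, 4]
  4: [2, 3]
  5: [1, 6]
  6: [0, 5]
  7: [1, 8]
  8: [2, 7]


Visit 3, enqueue [1, 4]
Visit 1, enqueue [5, 7]
Visit 4, enqueue [2]
Visit 5, enqueue [6]
Visit 7, enqueue [8]
Visit 2, enqueue [0]
Visit 6, enqueue []
Visit 8, enqueue []
Visit 0, enqueue []

BFS order: [3, 1, 4, 5, 7, 2, 6, 8, 0]


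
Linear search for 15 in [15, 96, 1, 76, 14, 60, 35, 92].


i=0: 15==15 found!

Found at 0, 1 comps


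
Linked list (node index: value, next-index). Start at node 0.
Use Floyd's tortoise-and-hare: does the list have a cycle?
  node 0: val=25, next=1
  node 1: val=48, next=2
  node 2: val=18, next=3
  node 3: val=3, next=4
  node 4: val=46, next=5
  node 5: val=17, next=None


Floyd's tortoise (slow, +1) and hare (fast, +2):
  init: slow=0, fast=0
  step 1: slow=1, fast=2
  step 2: slow=2, fast=4
  step 3: fast 4->5->None, no cycle

Cycle: no


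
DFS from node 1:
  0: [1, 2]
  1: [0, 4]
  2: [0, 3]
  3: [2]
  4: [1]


Visit 1, push [4, 0]
Visit 0, push [2]
Visit 2, push [3]
Visit 3, push []
Visit 4, push []

DFS order: [1, 0, 2, 3, 4]


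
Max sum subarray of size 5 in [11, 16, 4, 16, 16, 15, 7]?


[0:5]: 63
[1:6]: 67
[2:7]: 58

Max: 67 at [1:6]


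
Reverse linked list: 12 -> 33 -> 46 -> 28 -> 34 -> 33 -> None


Step 1: curr=12, set curr.next=prev(None) | reversed so far: 12
Step 2: curr=33, set curr.next=prev(12) | reversed so far: 33 -> 12
Step 3: curr=46, set curr.next=prev(33) | reversed so far: 46 -> 33 -> 12
Step 4: curr=28, set curr.next=prev(46) | reversed so far: 28 -> 46 -> 33 -> 12
Step 5: curr=34, set curr.next=prev(28) | reversed so far: 34 -> 28 -> 46 -> 33 -> 12
Step 6: curr=33, set curr.next=prev(34) | reversed so far: 33 -> 34 -> 28 -> 46 -> 33 -> 12

33 -> 34 -> 28 -> 46 -> 33 -> 12 -> None


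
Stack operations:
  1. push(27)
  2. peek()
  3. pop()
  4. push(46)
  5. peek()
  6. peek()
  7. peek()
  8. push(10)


push(27) -> [27]
peek()->27
pop()->27, []
push(46) -> [46]
peek()->46
peek()->46
peek()->46
push(10) -> [46, 10]

Final stack: [46, 10]


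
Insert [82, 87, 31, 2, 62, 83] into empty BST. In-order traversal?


Insert 82: root
Insert 87: R from 82
Insert 31: L from 82
Insert 2: L from 82 -> L from 31
Insert 62: L from 82 -> R from 31
Insert 83: R from 82 -> L from 87

In-order: [2, 31, 62, 82, 83, 87]


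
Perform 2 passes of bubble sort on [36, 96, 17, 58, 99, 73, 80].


Initial: [36, 96, 17, 58, 99, 73, 80]
Pass 1: [36, 17, 58, 96, 73, 80, 99] (4 swaps)
Pass 2: [17, 36, 58, 73, 80, 96, 99] (3 swaps)

After 2 passes: [17, 36, 58, 73, 80, 96, 99]


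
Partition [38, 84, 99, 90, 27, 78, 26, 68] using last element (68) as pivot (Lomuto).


Pivot: 68
  38 <= 68: advance i (no swap)
  27 <= 68: swap -> [38, 27, 99, 90, 84, 78, 26, 68]
  26 <= 68: swap -> [38, 27, 26, 90, 84, 78, 99, 68]
Place pivot at 3: [38, 27, 26, 68, 84, 78, 99, 90]

Partitioned: [38, 27, 26, 68, 84, 78, 99, 90]


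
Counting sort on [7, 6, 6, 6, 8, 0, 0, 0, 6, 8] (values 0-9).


Input: [7, 6, 6, 6, 8, 0, 0, 0, 6, 8]
Counts: [3, 0, 0, 0, 0, 0, 4, 1, 2, 0]

Sorted: [0, 0, 0, 6, 6, 6, 6, 7, 8, 8]


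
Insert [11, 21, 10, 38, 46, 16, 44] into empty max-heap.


Insert 11: [11]
Insert 21: [21, 11]
Insert 10: [21, 11, 10]
Insert 38: [38, 21, 10, 11]
Insert 46: [46, 38, 10, 11, 21]
Insert 16: [46, 38, 16, 11, 21, 10]
Insert 44: [46, 38, 44, 11, 21, 10, 16]

Final heap: [46, 38, 44, 11, 21, 10, 16]


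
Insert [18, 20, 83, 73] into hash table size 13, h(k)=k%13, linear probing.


Insert 18: h=5 -> slot 5
Insert 20: h=7 -> slot 7
Insert 83: h=5, 1 probes -> slot 6
Insert 73: h=8 -> slot 8

Table: [None, None, None, None, None, 18, 83, 20, 73, None, None, None, None]


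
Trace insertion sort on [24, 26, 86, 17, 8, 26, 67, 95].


Initial: [24, 26, 86, 17, 8, 26, 67, 95]
Insert 26: [24, 26, 86, 17, 8, 26, 67, 95]
Insert 86: [24, 26, 86, 17, 8, 26, 67, 95]
Insert 17: [17, 24, 26, 86, 8, 26, 67, 95]
Insert 8: [8, 17, 24, 26, 86, 26, 67, 95]
Insert 26: [8, 17, 24, 26, 26, 86, 67, 95]
Insert 67: [8, 17, 24, 26, 26, 67, 86, 95]
Insert 95: [8, 17, 24, 26, 26, 67, 86, 95]

Sorted: [8, 17, 24, 26, 26, 67, 86, 95]


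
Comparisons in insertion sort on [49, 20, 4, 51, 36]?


Algorithm: insertion sort
Input: [49, 20, 4, 51, 36]
Sorted: [4, 20, 36, 49, 51]

7


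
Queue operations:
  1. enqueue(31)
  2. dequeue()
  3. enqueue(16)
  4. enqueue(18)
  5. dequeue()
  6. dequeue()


enqueue(31) -> [31]
dequeue()->31, []
enqueue(16) -> [16]
enqueue(18) -> [16, 18]
dequeue()->16, [18]
dequeue()->18, []

Final queue: []


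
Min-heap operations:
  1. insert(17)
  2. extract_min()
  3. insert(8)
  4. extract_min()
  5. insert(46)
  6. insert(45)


insert(17) -> [17]
extract_min()->17, []
insert(8) -> [8]
extract_min()->8, []
insert(46) -> [46]
insert(45) -> [45, 46]

Final heap: [45, 46]


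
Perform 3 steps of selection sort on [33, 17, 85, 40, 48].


Initial: [33, 17, 85, 40, 48]
Step 1: min=17 at 1
  Swap: [17, 33, 85, 40, 48]
Step 2: min=33 at 1
  Swap: [17, 33, 85, 40, 48]
Step 3: min=40 at 3
  Swap: [17, 33, 40, 85, 48]

After 3 steps: [17, 33, 40, 85, 48]


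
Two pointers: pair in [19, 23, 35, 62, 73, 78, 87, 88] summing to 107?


lo=0(19)+hi=7(88)=107

Yes: 19+88=107


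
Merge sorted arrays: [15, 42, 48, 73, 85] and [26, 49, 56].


Take 15 from A
Take 26 from B
Take 42 from A
Take 48 from A
Take 49 from B
Take 56 from B

Merged: [15, 26, 42, 48, 49, 56, 73, 85]


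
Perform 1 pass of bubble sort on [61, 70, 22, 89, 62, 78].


Initial: [61, 70, 22, 89, 62, 78]
Pass 1: [61, 22, 70, 62, 78, 89] (3 swaps)

After 1 pass: [61, 22, 70, 62, 78, 89]


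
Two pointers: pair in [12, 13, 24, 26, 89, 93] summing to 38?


lo=0(12)+hi=5(93)=105
lo=0(12)+hi=4(89)=101
lo=0(12)+hi=3(26)=38

Yes: 12+26=38


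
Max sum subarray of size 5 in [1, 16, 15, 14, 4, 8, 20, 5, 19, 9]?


[0:5]: 50
[1:6]: 57
[2:7]: 61
[3:8]: 51
[4:9]: 56
[5:10]: 61

Max: 61 at [2:7]


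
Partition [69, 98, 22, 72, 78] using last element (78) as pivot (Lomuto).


Pivot: 78
  69 <= 78: advance i (no swap)
  22 <= 78: swap -> [69, 22, 98, 72, 78]
  72 <= 78: swap -> [69, 22, 72, 98, 78]
Place pivot at 3: [69, 22, 72, 78, 98]

Partitioned: [69, 22, 72, 78, 98]


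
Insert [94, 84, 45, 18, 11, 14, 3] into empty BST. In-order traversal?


Insert 94: root
Insert 84: L from 94
Insert 45: L from 94 -> L from 84
Insert 18: L from 94 -> L from 84 -> L from 45
Insert 11: L from 94 -> L from 84 -> L from 45 -> L from 18
Insert 14: L from 94 -> L from 84 -> L from 45 -> L from 18 -> R from 11
Insert 3: L from 94 -> L from 84 -> L from 45 -> L from 18 -> L from 11

In-order: [3, 11, 14, 18, 45, 84, 94]


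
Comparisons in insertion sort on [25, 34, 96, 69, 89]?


Algorithm: insertion sort
Input: [25, 34, 96, 69, 89]
Sorted: [25, 34, 69, 89, 96]

6


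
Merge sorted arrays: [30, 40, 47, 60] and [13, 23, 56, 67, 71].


Take 13 from B
Take 23 from B
Take 30 from A
Take 40 from A
Take 47 from A
Take 56 from B
Take 60 from A

Merged: [13, 23, 30, 40, 47, 56, 60, 67, 71]


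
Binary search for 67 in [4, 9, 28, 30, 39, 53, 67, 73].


Step 1: lo=0, hi=7, mid=3, val=30
Step 2: lo=4, hi=7, mid=5, val=53
Step 3: lo=6, hi=7, mid=6, val=67

Found at index 6


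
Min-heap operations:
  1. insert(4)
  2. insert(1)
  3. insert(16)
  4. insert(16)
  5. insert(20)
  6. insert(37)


insert(4) -> [4]
insert(1) -> [1, 4]
insert(16) -> [1, 4, 16]
insert(16) -> [1, 4, 16, 16]
insert(20) -> [1, 4, 16, 16, 20]
insert(37) -> [1, 4, 16, 16, 20, 37]

Final heap: [1, 4, 16, 16, 20, 37]


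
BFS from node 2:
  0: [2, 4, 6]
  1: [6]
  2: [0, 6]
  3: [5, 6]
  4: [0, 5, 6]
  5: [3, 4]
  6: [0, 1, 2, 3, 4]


Visit 2, enqueue [0, 6]
Visit 0, enqueue [4]
Visit 6, enqueue [1, 3]
Visit 4, enqueue [5]
Visit 1, enqueue []
Visit 3, enqueue []
Visit 5, enqueue []

BFS order: [2, 0, 6, 4, 1, 3, 5]


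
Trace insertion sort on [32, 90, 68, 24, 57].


Initial: [32, 90, 68, 24, 57]
Insert 90: [32, 90, 68, 24, 57]
Insert 68: [32, 68, 90, 24, 57]
Insert 24: [24, 32, 68, 90, 57]
Insert 57: [24, 32, 57, 68, 90]

Sorted: [24, 32, 57, 68, 90]


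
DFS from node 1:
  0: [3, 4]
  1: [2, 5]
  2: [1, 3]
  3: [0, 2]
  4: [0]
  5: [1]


Visit 1, push [5, 2]
Visit 2, push [3]
Visit 3, push [0]
Visit 0, push [4]
Visit 4, push []
Visit 5, push []

DFS order: [1, 2, 3, 0, 4, 5]


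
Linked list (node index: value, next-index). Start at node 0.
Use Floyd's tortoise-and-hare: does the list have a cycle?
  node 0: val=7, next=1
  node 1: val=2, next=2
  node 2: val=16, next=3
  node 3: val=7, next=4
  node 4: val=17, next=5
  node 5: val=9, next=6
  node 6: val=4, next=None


Floyd's tortoise (slow, +1) and hare (fast, +2):
  init: slow=0, fast=0
  step 1: slow=1, fast=2
  step 2: slow=2, fast=4
  step 3: slow=3, fast=6
  step 4: fast -> None, no cycle

Cycle: no


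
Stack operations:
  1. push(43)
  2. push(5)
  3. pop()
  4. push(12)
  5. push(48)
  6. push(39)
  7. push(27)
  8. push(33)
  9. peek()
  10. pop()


push(43) -> [43]
push(5) -> [43, 5]
pop()->5, [43]
push(12) -> [43, 12]
push(48) -> [43, 12, 48]
push(39) -> [43, 12, 48, 39]
push(27) -> [43, 12, 48, 39, 27]
push(33) -> [43, 12, 48, 39, 27, 33]
peek()->33
pop()->33, [43, 12, 48, 39, 27]

Final stack: [43, 12, 48, 39, 27]


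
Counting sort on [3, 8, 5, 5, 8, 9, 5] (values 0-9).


Input: [3, 8, 5, 5, 8, 9, 5]
Counts: [0, 0, 0, 1, 0, 3, 0, 0, 2, 1]

Sorted: [3, 5, 5, 5, 8, 8, 9]


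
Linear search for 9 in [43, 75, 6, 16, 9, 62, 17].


i=0: 43!=9
i=1: 75!=9
i=2: 6!=9
i=3: 16!=9
i=4: 9==9 found!

Found at 4, 5 comps


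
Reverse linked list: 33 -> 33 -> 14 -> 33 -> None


Step 1: curr=33, set curr.next=prev(None) | reversed so far: 33
Step 2: curr=33, set curr.next=prev(33) | reversed so far: 33 -> 33
Step 3: curr=14, set curr.next=prev(33) | reversed so far: 14 -> 33 -> 33
Step 4: curr=33, set curr.next=prev(14) | reversed so far: 33 -> 14 -> 33 -> 33

33 -> 14 -> 33 -> 33 -> None


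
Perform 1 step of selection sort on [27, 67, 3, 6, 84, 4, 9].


Initial: [27, 67, 3, 6, 84, 4, 9]
Step 1: min=3 at 2
  Swap: [3, 67, 27, 6, 84, 4, 9]

After 1 step: [3, 67, 27, 6, 84, 4, 9]


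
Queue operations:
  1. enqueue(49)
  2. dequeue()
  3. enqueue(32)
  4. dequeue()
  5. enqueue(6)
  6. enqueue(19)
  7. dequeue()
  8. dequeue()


enqueue(49) -> [49]
dequeue()->49, []
enqueue(32) -> [32]
dequeue()->32, []
enqueue(6) -> [6]
enqueue(19) -> [6, 19]
dequeue()->6, [19]
dequeue()->19, []

Final queue: []


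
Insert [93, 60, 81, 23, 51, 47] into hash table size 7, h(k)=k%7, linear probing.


Insert 93: h=2 -> slot 2
Insert 60: h=4 -> slot 4
Insert 81: h=4, 1 probes -> slot 5
Insert 23: h=2, 1 probes -> slot 3
Insert 51: h=2, 4 probes -> slot 6
Insert 47: h=5, 2 probes -> slot 0

Table: [47, None, 93, 23, 60, 81, 51]


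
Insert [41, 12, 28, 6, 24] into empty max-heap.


Insert 41: [41]
Insert 12: [41, 12]
Insert 28: [41, 12, 28]
Insert 6: [41, 12, 28, 6]
Insert 24: [41, 24, 28, 6, 12]

Final heap: [41, 24, 28, 6, 12]


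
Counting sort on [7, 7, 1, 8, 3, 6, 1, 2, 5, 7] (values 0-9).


Input: [7, 7, 1, 8, 3, 6, 1, 2, 5, 7]
Counts: [0, 2, 1, 1, 0, 1, 1, 3, 1, 0]

Sorted: [1, 1, 2, 3, 5, 6, 7, 7, 7, 8]


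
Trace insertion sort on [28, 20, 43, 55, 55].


Initial: [28, 20, 43, 55, 55]
Insert 20: [20, 28, 43, 55, 55]
Insert 43: [20, 28, 43, 55, 55]
Insert 55: [20, 28, 43, 55, 55]
Insert 55: [20, 28, 43, 55, 55]

Sorted: [20, 28, 43, 55, 55]


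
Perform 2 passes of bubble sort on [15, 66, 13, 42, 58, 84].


Initial: [15, 66, 13, 42, 58, 84]
Pass 1: [15, 13, 42, 58, 66, 84] (3 swaps)
Pass 2: [13, 15, 42, 58, 66, 84] (1 swaps)

After 2 passes: [13, 15, 42, 58, 66, 84]


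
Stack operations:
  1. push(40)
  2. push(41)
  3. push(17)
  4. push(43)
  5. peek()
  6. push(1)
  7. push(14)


push(40) -> [40]
push(41) -> [40, 41]
push(17) -> [40, 41, 17]
push(43) -> [40, 41, 17, 43]
peek()->43
push(1) -> [40, 41, 17, 43, 1]
push(14) -> [40, 41, 17, 43, 1, 14]

Final stack: [40, 41, 17, 43, 1, 14]


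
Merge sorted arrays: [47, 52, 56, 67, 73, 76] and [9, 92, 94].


Take 9 from B
Take 47 from A
Take 52 from A
Take 56 from A
Take 67 from A
Take 73 from A
Take 76 from A

Merged: [9, 47, 52, 56, 67, 73, 76, 92, 94]


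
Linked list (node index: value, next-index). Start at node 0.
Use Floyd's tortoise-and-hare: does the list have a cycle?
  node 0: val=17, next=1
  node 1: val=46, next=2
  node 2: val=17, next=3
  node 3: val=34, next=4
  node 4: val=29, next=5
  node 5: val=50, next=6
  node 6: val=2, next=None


Floyd's tortoise (slow, +1) and hare (fast, +2):
  init: slow=0, fast=0
  step 1: slow=1, fast=2
  step 2: slow=2, fast=4
  step 3: slow=3, fast=6
  step 4: fast -> None, no cycle

Cycle: no


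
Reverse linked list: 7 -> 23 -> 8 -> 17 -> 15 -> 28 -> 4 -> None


Step 1: curr=7, set curr.next=prev(None) | reversed so far: 7
Step 2: curr=23, set curr.next=prev(7) | reversed so far: 23 -> 7
Step 3: curr=8, set curr.next=prev(23) | reversed so far: 8 -> 23 -> 7
Step 4: curr=17, set curr.next=prev(8) | reversed so far: 17 -> 8 -> 23 -> 7
Step 5: curr=15, set curr.next=prev(17) | reversed so far: 15 -> 17 -> 8 -> 23 -> 7
Step 6: curr=28, set curr.next=prev(15) | reversed so far: 28 -> 15 -> 17 -> 8 -> 23 -> 7
Step 7: curr=4, set curr.next=prev(28) | reversed so far: 4 -> 28 -> 15 -> 17 -> 8 -> 23 -> 7

4 -> 28 -> 15 -> 17 -> 8 -> 23 -> 7 -> None


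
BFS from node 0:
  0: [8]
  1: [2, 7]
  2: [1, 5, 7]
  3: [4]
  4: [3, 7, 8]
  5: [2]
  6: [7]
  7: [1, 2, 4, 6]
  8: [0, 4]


Visit 0, enqueue [8]
Visit 8, enqueue [4]
Visit 4, enqueue [3, 7]
Visit 3, enqueue []
Visit 7, enqueue [1, 2, 6]
Visit 1, enqueue []
Visit 2, enqueue [5]
Visit 6, enqueue []
Visit 5, enqueue []

BFS order: [0, 8, 4, 3, 7, 1, 2, 6, 5]


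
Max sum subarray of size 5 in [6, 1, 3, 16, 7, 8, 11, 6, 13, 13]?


[0:5]: 33
[1:6]: 35
[2:7]: 45
[3:8]: 48
[4:9]: 45
[5:10]: 51

Max: 51 at [5:10]


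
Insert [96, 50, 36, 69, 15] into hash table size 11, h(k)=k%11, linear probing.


Insert 96: h=8 -> slot 8
Insert 50: h=6 -> slot 6
Insert 36: h=3 -> slot 3
Insert 69: h=3, 1 probes -> slot 4
Insert 15: h=4, 1 probes -> slot 5

Table: [None, None, None, 36, 69, 15, 50, None, 96, None, None]


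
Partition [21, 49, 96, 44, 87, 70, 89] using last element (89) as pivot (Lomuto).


Pivot: 89
  21 <= 89: advance i (no swap)
  49 <= 89: advance i (no swap)
  44 <= 89: swap -> [21, 49, 44, 96, 87, 70, 89]
  87 <= 89: swap -> [21, 49, 44, 87, 96, 70, 89]
  70 <= 89: swap -> [21, 49, 44, 87, 70, 96, 89]
Place pivot at 5: [21, 49, 44, 87, 70, 89, 96]

Partitioned: [21, 49, 44, 87, 70, 89, 96]


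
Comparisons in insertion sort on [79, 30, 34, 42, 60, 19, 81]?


Algorithm: insertion sort
Input: [79, 30, 34, 42, 60, 19, 81]
Sorted: [19, 30, 34, 42, 60, 79, 81]

13


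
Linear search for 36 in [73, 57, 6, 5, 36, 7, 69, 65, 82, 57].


i=0: 73!=36
i=1: 57!=36
i=2: 6!=36
i=3: 5!=36
i=4: 36==36 found!

Found at 4, 5 comps


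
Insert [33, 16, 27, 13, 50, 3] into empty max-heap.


Insert 33: [33]
Insert 16: [33, 16]
Insert 27: [33, 16, 27]
Insert 13: [33, 16, 27, 13]
Insert 50: [50, 33, 27, 13, 16]
Insert 3: [50, 33, 27, 13, 16, 3]

Final heap: [50, 33, 27, 13, 16, 3]


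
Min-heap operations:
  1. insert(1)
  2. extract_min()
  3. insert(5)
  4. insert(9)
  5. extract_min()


insert(1) -> [1]
extract_min()->1, []
insert(5) -> [5]
insert(9) -> [5, 9]
extract_min()->5, [9]

Final heap: [9]


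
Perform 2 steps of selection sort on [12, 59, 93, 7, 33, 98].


Initial: [12, 59, 93, 7, 33, 98]
Step 1: min=7 at 3
  Swap: [7, 59, 93, 12, 33, 98]
Step 2: min=12 at 3
  Swap: [7, 12, 93, 59, 33, 98]

After 2 steps: [7, 12, 93, 59, 33, 98]


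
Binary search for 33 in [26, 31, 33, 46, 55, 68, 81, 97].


Step 1: lo=0, hi=7, mid=3, val=46
Step 2: lo=0, hi=2, mid=1, val=31
Step 3: lo=2, hi=2, mid=2, val=33

Found at index 2


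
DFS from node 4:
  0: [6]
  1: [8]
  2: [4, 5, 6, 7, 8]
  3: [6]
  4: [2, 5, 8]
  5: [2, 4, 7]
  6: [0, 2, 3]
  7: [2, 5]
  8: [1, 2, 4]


Visit 4, push [8, 5, 2]
Visit 2, push [8, 7, 6, 5]
Visit 5, push [7]
Visit 7, push []
Visit 6, push [3, 0]
Visit 0, push []
Visit 3, push []
Visit 8, push [1]
Visit 1, push []

DFS order: [4, 2, 5, 7, 6, 0, 3, 8, 1]


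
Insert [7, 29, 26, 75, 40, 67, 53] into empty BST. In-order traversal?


Insert 7: root
Insert 29: R from 7
Insert 26: R from 7 -> L from 29
Insert 75: R from 7 -> R from 29
Insert 40: R from 7 -> R from 29 -> L from 75
Insert 67: R from 7 -> R from 29 -> L from 75 -> R from 40
Insert 53: R from 7 -> R from 29 -> L from 75 -> R from 40 -> L from 67

In-order: [7, 26, 29, 40, 53, 67, 75]


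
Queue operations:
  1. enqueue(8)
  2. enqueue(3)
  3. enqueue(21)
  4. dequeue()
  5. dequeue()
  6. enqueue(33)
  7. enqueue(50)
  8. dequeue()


enqueue(8) -> [8]
enqueue(3) -> [8, 3]
enqueue(21) -> [8, 3, 21]
dequeue()->8, [3, 21]
dequeue()->3, [21]
enqueue(33) -> [21, 33]
enqueue(50) -> [21, 33, 50]
dequeue()->21, [33, 50]

Final queue: [33, 50]


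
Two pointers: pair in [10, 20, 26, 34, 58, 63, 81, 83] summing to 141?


lo=0(10)+hi=7(83)=93
lo=1(20)+hi=7(83)=103
lo=2(26)+hi=7(83)=109
lo=3(34)+hi=7(83)=117
lo=4(58)+hi=7(83)=141

Yes: 58+83=141


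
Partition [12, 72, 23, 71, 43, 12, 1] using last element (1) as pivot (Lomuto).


Pivot: 1
Place pivot at 0: [1, 72, 23, 71, 43, 12, 12]

Partitioned: [1, 72, 23, 71, 43, 12, 12]


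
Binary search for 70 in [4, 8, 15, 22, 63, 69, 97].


Step 1: lo=0, hi=6, mid=3, val=22
Step 2: lo=4, hi=6, mid=5, val=69
Step 3: lo=6, hi=6, mid=6, val=97

Not found


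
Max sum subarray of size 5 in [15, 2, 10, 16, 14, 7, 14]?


[0:5]: 57
[1:6]: 49
[2:7]: 61

Max: 61 at [2:7]


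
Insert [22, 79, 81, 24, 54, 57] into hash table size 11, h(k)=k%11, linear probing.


Insert 22: h=0 -> slot 0
Insert 79: h=2 -> slot 2
Insert 81: h=4 -> slot 4
Insert 24: h=2, 1 probes -> slot 3
Insert 54: h=10 -> slot 10
Insert 57: h=2, 3 probes -> slot 5

Table: [22, None, 79, 24, 81, 57, None, None, None, None, 54]


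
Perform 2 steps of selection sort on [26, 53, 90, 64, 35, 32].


Initial: [26, 53, 90, 64, 35, 32]
Step 1: min=26 at 0
  Swap: [26, 53, 90, 64, 35, 32]
Step 2: min=32 at 5
  Swap: [26, 32, 90, 64, 35, 53]

After 2 steps: [26, 32, 90, 64, 35, 53]


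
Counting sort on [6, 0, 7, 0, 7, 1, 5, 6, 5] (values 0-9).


Input: [6, 0, 7, 0, 7, 1, 5, 6, 5]
Counts: [2, 1, 0, 0, 0, 2, 2, 2, 0, 0]

Sorted: [0, 0, 1, 5, 5, 6, 6, 7, 7]


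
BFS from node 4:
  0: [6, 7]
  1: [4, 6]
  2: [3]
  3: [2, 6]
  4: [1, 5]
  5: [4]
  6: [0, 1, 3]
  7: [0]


Visit 4, enqueue [1, 5]
Visit 1, enqueue [6]
Visit 5, enqueue []
Visit 6, enqueue [0, 3]
Visit 0, enqueue [7]
Visit 3, enqueue [2]
Visit 7, enqueue []
Visit 2, enqueue []

BFS order: [4, 1, 5, 6, 0, 3, 7, 2]


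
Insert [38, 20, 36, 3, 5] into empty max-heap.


Insert 38: [38]
Insert 20: [38, 20]
Insert 36: [38, 20, 36]
Insert 3: [38, 20, 36, 3]
Insert 5: [38, 20, 36, 3, 5]

Final heap: [38, 20, 36, 3, 5]


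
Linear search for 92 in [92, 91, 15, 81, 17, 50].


i=0: 92==92 found!

Found at 0, 1 comps


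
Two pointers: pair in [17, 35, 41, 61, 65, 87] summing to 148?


lo=0(17)+hi=5(87)=104
lo=1(35)+hi=5(87)=122
lo=2(41)+hi=5(87)=128
lo=3(61)+hi=5(87)=148

Yes: 61+87=148


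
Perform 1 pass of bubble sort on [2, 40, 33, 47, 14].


Initial: [2, 40, 33, 47, 14]
Pass 1: [2, 33, 40, 14, 47] (2 swaps)

After 1 pass: [2, 33, 40, 14, 47]


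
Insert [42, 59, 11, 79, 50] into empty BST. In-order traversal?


Insert 42: root
Insert 59: R from 42
Insert 11: L from 42
Insert 79: R from 42 -> R from 59
Insert 50: R from 42 -> L from 59

In-order: [11, 42, 50, 59, 79]


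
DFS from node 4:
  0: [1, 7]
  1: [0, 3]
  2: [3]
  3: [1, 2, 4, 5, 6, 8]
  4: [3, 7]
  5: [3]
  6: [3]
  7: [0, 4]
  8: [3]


Visit 4, push [7, 3]
Visit 3, push [8, 6, 5, 2, 1]
Visit 1, push [0]
Visit 0, push [7]
Visit 7, push []
Visit 2, push []
Visit 5, push []
Visit 6, push []
Visit 8, push []

DFS order: [4, 3, 1, 0, 7, 2, 5, 6, 8]


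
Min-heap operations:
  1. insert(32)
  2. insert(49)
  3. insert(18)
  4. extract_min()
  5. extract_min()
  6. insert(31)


insert(32) -> [32]
insert(49) -> [32, 49]
insert(18) -> [18, 49, 32]
extract_min()->18, [32, 49]
extract_min()->32, [49]
insert(31) -> [31, 49]

Final heap: [31, 49]


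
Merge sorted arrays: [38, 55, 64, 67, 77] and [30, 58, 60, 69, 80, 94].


Take 30 from B
Take 38 from A
Take 55 from A
Take 58 from B
Take 60 from B
Take 64 from A
Take 67 from A
Take 69 from B
Take 77 from A

Merged: [30, 38, 55, 58, 60, 64, 67, 69, 77, 80, 94]


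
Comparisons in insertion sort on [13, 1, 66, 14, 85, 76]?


Algorithm: insertion sort
Input: [13, 1, 66, 14, 85, 76]
Sorted: [1, 13, 14, 66, 76, 85]

7


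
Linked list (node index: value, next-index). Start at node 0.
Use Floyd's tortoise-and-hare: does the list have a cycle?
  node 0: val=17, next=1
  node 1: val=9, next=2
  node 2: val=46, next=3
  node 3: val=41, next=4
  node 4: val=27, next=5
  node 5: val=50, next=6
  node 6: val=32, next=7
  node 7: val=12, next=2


Floyd's tortoise (slow, +1) and hare (fast, +2):
  init: slow=0, fast=0
  step 1: slow=1, fast=2
  step 2: slow=2, fast=4
  step 3: slow=3, fast=6
  step 4: slow=4, fast=2
  step 5: slow=5, fast=4
  step 6: slow=6, fast=6
  slow == fast at node 6: cycle detected

Cycle: yes


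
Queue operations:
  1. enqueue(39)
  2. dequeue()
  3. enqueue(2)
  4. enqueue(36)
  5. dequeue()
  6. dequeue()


enqueue(39) -> [39]
dequeue()->39, []
enqueue(2) -> [2]
enqueue(36) -> [2, 36]
dequeue()->2, [36]
dequeue()->36, []

Final queue: []


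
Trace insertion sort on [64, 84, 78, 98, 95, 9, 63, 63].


Initial: [64, 84, 78, 98, 95, 9, 63, 63]
Insert 84: [64, 84, 78, 98, 95, 9, 63, 63]
Insert 78: [64, 78, 84, 98, 95, 9, 63, 63]
Insert 98: [64, 78, 84, 98, 95, 9, 63, 63]
Insert 95: [64, 78, 84, 95, 98, 9, 63, 63]
Insert 9: [9, 64, 78, 84, 95, 98, 63, 63]
Insert 63: [9, 63, 64, 78, 84, 95, 98, 63]
Insert 63: [9, 63, 63, 64, 78, 84, 95, 98]

Sorted: [9, 63, 63, 64, 78, 84, 95, 98]


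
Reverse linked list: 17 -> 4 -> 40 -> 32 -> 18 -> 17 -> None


Step 1: curr=17, set curr.next=prev(None) | reversed so far: 17
Step 2: curr=4, set curr.next=prev(17) | reversed so far: 4 -> 17
Step 3: curr=40, set curr.next=prev(4) | reversed so far: 40 -> 4 -> 17
Step 4: curr=32, set curr.next=prev(40) | reversed so far: 32 -> 40 -> 4 -> 17
Step 5: curr=18, set curr.next=prev(32) | reversed so far: 18 -> 32 -> 40 -> 4 -> 17
Step 6: curr=17, set curr.next=prev(18) | reversed so far: 17 -> 18 -> 32 -> 40 -> 4 -> 17

17 -> 18 -> 32 -> 40 -> 4 -> 17 -> None


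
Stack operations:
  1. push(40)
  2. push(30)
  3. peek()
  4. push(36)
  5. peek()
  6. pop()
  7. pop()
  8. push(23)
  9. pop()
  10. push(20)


push(40) -> [40]
push(30) -> [40, 30]
peek()->30
push(36) -> [40, 30, 36]
peek()->36
pop()->36, [40, 30]
pop()->30, [40]
push(23) -> [40, 23]
pop()->23, [40]
push(20) -> [40, 20]

Final stack: [40, 20]


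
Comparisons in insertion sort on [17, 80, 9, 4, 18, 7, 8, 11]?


Algorithm: insertion sort
Input: [17, 80, 9, 4, 18, 7, 8, 11]
Sorted: [4, 7, 8, 9, 11, 17, 18, 80]

22


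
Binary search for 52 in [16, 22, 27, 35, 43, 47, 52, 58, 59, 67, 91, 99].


Step 1: lo=0, hi=11, mid=5, val=47
Step 2: lo=6, hi=11, mid=8, val=59
Step 3: lo=6, hi=7, mid=6, val=52

Found at index 6


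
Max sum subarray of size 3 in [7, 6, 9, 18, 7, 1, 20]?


[0:3]: 22
[1:4]: 33
[2:5]: 34
[3:6]: 26
[4:7]: 28

Max: 34 at [2:5]


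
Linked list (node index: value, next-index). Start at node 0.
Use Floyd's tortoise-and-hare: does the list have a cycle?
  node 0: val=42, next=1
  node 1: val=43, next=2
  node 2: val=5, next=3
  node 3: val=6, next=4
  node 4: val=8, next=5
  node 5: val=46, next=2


Floyd's tortoise (slow, +1) and hare (fast, +2):
  init: slow=0, fast=0
  step 1: slow=1, fast=2
  step 2: slow=2, fast=4
  step 3: slow=3, fast=2
  step 4: slow=4, fast=4
  slow == fast at node 4: cycle detected

Cycle: yes


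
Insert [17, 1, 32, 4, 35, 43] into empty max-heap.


Insert 17: [17]
Insert 1: [17, 1]
Insert 32: [32, 1, 17]
Insert 4: [32, 4, 17, 1]
Insert 35: [35, 32, 17, 1, 4]
Insert 43: [43, 32, 35, 1, 4, 17]

Final heap: [43, 32, 35, 1, 4, 17]


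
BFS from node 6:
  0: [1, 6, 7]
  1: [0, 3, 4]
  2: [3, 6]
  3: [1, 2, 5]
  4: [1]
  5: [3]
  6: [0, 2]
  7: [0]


Visit 6, enqueue [0, 2]
Visit 0, enqueue [1, 7]
Visit 2, enqueue [3]
Visit 1, enqueue [4]
Visit 7, enqueue []
Visit 3, enqueue [5]
Visit 4, enqueue []
Visit 5, enqueue []

BFS order: [6, 0, 2, 1, 7, 3, 4, 5]


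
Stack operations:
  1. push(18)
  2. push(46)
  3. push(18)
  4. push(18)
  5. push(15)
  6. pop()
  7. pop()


push(18) -> [18]
push(46) -> [18, 46]
push(18) -> [18, 46, 18]
push(18) -> [18, 46, 18, 18]
push(15) -> [18, 46, 18, 18, 15]
pop()->15, [18, 46, 18, 18]
pop()->18, [18, 46, 18]

Final stack: [18, 46, 18]


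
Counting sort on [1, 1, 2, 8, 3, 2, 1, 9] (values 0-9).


Input: [1, 1, 2, 8, 3, 2, 1, 9]
Counts: [0, 3, 2, 1, 0, 0, 0, 0, 1, 1]

Sorted: [1, 1, 1, 2, 2, 3, 8, 9]


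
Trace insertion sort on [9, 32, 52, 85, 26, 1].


Initial: [9, 32, 52, 85, 26, 1]
Insert 32: [9, 32, 52, 85, 26, 1]
Insert 52: [9, 32, 52, 85, 26, 1]
Insert 85: [9, 32, 52, 85, 26, 1]
Insert 26: [9, 26, 32, 52, 85, 1]
Insert 1: [1, 9, 26, 32, 52, 85]

Sorted: [1, 9, 26, 32, 52, 85]


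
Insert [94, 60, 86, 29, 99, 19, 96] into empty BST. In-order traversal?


Insert 94: root
Insert 60: L from 94
Insert 86: L from 94 -> R from 60
Insert 29: L from 94 -> L from 60
Insert 99: R from 94
Insert 19: L from 94 -> L from 60 -> L from 29
Insert 96: R from 94 -> L from 99

In-order: [19, 29, 60, 86, 94, 96, 99]


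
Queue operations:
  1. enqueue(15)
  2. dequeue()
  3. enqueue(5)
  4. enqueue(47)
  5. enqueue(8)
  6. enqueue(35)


enqueue(15) -> [15]
dequeue()->15, []
enqueue(5) -> [5]
enqueue(47) -> [5, 47]
enqueue(8) -> [5, 47, 8]
enqueue(35) -> [5, 47, 8, 35]

Final queue: [5, 47, 8, 35]


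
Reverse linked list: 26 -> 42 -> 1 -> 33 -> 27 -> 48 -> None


Step 1: curr=26, set curr.next=prev(None) | reversed so far: 26
Step 2: curr=42, set curr.next=prev(26) | reversed so far: 42 -> 26
Step 3: curr=1, set curr.next=prev(42) | reversed so far: 1 -> 42 -> 26
Step 4: curr=33, set curr.next=prev(1) | reversed so far: 33 -> 1 -> 42 -> 26
Step 5: curr=27, set curr.next=prev(33) | reversed so far: 27 -> 33 -> 1 -> 42 -> 26
Step 6: curr=48, set curr.next=prev(27) | reversed so far: 48 -> 27 -> 33 -> 1 -> 42 -> 26

48 -> 27 -> 33 -> 1 -> 42 -> 26 -> None


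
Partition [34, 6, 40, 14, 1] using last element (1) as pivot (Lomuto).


Pivot: 1
Place pivot at 0: [1, 6, 40, 14, 34]

Partitioned: [1, 6, 40, 14, 34]
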